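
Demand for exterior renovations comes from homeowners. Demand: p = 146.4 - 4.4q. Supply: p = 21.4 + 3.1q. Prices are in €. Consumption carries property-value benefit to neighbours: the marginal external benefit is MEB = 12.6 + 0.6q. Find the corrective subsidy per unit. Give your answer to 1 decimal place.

subsidy = €24.6 per unit

Social marginal benefit = demand + MEB = 159.0 - 3.8q.
Set SMB = MC: 159.0 - 3.8q = 21.4 + 3.1q → q* = 19.9420.
The Pigouvian subsidy equals MEB at q*: 12.6 + 0.6×19.9420 = 24.5652.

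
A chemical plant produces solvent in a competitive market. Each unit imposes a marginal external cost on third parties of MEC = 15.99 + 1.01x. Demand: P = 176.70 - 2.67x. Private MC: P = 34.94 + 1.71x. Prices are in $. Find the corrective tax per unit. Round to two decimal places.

tax = $39.56 per unit

Social marginal cost = private MC + MEC = 50.93 + 2.72x.
Set SMC = demand: 50.93 + 2.72x = 176.70 - 2.67x → x* = 23.3340.
The Pigouvian tax equals MEC at x*: 15.99 + 1.01×23.3340 = 39.5573.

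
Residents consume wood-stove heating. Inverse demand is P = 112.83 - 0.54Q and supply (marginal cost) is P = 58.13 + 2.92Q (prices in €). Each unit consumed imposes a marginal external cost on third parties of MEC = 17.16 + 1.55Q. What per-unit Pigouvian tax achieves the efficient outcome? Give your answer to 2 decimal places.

Social marginal benefit = demand − MEC = 95.67 - 2.09Q.
Set SMB = MC: 95.67 - 2.09Q = 58.13 + 2.92Q → Q* = 7.4930.
The Pigouvian tax equals MEC at Q*: 17.16 + 1.55×7.4930 = 28.7742.

tax = €28.77 per unit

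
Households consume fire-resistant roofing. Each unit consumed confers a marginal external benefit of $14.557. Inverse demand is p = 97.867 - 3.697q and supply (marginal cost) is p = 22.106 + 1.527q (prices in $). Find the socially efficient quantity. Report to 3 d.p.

q* = 17.289

Social marginal benefit = demand + MEB = 112.424 - 3.697q.
Set SMB = MC: 112.424 - 3.697q = 22.106 + 1.527q → q* = 17.2891.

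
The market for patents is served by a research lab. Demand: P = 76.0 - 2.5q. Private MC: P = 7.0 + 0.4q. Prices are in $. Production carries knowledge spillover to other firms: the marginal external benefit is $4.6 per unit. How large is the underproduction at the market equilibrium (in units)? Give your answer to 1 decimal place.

Market equilibrium (private): 7.0 + 0.4q = 76.0 - 2.5q → q_m = 23.7931.
Social marginal cost = private MC − MEB = 2.4 + 0.4q.
Set SMC = demand: 2.4 + 0.4q = 76.0 - 2.5q → q* = 25.3793.
Gap = |23.7931 − 25.3793| = 1.5862.

1.6 units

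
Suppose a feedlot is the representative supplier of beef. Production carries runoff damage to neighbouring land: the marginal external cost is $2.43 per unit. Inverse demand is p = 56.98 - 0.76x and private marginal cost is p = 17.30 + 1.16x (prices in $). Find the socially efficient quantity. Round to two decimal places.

x* = 19.40

Social marginal cost = private MC + MEC = 19.73 + 1.16x.
Set SMC = demand: 19.73 + 1.16x = 56.98 - 0.76x → x* = 19.4010.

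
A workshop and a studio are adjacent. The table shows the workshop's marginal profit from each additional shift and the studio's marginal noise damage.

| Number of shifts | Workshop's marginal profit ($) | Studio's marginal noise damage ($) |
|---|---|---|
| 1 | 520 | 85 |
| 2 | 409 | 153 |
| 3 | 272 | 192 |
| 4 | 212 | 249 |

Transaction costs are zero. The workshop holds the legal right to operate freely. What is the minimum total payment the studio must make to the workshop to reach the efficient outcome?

$212

Left alone the workshop would choose level 4 (marginal profit stays positive).
Efficient level: k* = 3 (marginal profit ≥ marginal noise damage through 3).
The studio must at least cover the workshop's forgone profit from cutting 4→3: 212 = 212.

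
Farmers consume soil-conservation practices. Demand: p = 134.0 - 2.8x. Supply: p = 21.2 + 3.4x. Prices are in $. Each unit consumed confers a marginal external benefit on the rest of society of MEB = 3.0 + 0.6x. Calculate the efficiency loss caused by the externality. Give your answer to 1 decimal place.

DWL = $17.3

Market equilibrium (private): 21.2 + 3.4x = 134.0 - 2.8x → x_m = 18.1935.
Social marginal benefit = demand + MEB = 137.0 - 2.2x.
Set SMB = MC: 137.0 - 2.2x = 21.2 + 3.4x → x* = 20.6786.
The welfare-loss triangle has base |x_m − x*| and height MEB(x_m) (the vertical gap between SMB and MC is zero at x* and MEB at x_m).
DWL = ½ × 2.4851 × 13.9161 = 17.2915.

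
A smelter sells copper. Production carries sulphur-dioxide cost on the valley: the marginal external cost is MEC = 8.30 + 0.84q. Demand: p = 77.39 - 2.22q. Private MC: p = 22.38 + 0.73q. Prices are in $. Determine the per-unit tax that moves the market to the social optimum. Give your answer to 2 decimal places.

Social marginal cost = private MC + MEC = 30.68 + 1.57q.
Set SMC = demand: 30.68 + 1.57q = 77.39 - 2.22q → q* = 12.3245.
The Pigouvian tax equals MEC at q*: 8.30 + 0.84×12.3245 = 18.6526.

tax = $18.65 per unit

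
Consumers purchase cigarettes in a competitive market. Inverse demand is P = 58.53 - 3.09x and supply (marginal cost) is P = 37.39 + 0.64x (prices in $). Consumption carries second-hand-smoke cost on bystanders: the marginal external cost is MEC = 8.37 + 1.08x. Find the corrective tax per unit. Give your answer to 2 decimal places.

tax = $11.24 per unit

Social marginal benefit = demand − MEC = 50.16 - 4.17x.
Set SMB = MC: 50.16 - 4.17x = 37.39 + 0.64x → x* = 2.6549.
The Pigouvian tax equals MEC at x*: 8.37 + 1.08×2.6549 = 11.2373.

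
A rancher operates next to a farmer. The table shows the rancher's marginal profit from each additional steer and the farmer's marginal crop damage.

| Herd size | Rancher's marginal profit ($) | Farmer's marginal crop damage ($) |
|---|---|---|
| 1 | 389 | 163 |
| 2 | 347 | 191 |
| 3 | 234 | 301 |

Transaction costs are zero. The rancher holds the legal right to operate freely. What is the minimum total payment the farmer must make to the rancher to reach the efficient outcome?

Left alone the rancher would choose level 3 (marginal profit stays positive).
Efficient level: k* = 2 (marginal profit ≥ marginal crop damage through 2).
The farmer must at least cover the rancher's forgone profit from cutting 3→2: 234 = 234.

$234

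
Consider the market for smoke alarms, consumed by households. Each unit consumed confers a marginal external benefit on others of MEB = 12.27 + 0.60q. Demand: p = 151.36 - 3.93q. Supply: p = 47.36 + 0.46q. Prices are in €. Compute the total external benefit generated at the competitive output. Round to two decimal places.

€459.05

Market equilibrium (private): 47.36 + 0.46q = 151.36 - 3.93q → q_m = 23.6902.
Total external benefit = ∫₀^{q_m} (12.27 + 0.60q) dq = 12.27×23.6902 + ½×0.60×23.6902² = 459.0464.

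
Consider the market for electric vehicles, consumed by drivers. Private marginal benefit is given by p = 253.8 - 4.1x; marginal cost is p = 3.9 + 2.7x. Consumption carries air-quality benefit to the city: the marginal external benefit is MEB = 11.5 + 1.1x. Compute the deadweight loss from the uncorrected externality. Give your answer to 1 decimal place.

Market equilibrium (private): 3.9 + 2.7x = 253.8 - 4.1x → x_m = 36.7500.
Social marginal benefit = demand + MEB = 265.3 - 3.0x.
Set SMB = MC: 265.3 - 3.0x = 3.9 + 2.7x → x* = 45.8596.
Between x* and x_m the wedge SMB − MC runs linearly from 0 to MEB(x_m), so the loss is a triangle.
DWL = ½ × 9.1096 × 51.9250 = 236.5080.

DWL = 236.5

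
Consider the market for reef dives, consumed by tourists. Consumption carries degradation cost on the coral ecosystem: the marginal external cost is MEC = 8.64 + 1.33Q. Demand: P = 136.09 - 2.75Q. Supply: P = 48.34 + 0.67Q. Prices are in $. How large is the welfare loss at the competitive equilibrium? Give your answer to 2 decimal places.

Market equilibrium (private): 48.34 + 0.67Q = 136.09 - 2.75Q → Q_m = 25.6579.
Social marginal benefit = demand − MEC = 127.45 - 4.08Q.
Set SMB = MC: 127.45 - 4.08Q = 48.34 + 0.67Q → Q* = 16.6547.
The loss is the area between SMB and MC from Q* to Q_m; with linear curves that's a triangle of height MEC(Q_m).
DWL = ½ × 9.0032 × 42.7650 = 192.5109.

DWL = $192.51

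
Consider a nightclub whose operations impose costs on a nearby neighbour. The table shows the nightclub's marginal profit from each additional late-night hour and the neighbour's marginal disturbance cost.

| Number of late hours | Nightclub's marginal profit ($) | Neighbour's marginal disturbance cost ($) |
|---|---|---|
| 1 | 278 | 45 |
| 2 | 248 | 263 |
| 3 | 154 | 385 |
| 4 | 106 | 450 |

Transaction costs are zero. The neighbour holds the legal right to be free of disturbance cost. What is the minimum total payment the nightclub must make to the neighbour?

$45

Efficient level: marginal profit ≥ marginal disturbance cost through level 1, so k* = 1.
With the neighbour holding the right, the nightclub must at least compensate total damage at k*: 45 = 45.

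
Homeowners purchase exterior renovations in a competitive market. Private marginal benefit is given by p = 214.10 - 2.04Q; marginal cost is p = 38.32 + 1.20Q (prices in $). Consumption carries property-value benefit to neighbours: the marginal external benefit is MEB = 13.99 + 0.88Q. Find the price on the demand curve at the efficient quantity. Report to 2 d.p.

Social marginal benefit = demand + MEB = 228.09 - 1.16Q.
Set SMB = MC: 228.09 - 1.16Q = 38.32 + 1.20Q → Q* = 80.4110.
Consumer price on the demand curve at Q*: 214.10 − 2.04×80.4110 = 50.0616.

P = $50.06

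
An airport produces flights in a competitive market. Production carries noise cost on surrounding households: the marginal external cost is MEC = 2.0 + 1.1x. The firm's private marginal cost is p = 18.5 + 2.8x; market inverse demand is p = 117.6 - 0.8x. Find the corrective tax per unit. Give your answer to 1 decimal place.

Social marginal cost = private MC + MEC = 20.5 + 3.9x.
Set SMC = demand: 20.5 + 3.9x = 117.6 - 0.8x → x* = 20.6596.
The Pigouvian tax equals MEC at x*: 2.0 + 1.1×20.6596 = 24.7256.

tax = 24.7 per unit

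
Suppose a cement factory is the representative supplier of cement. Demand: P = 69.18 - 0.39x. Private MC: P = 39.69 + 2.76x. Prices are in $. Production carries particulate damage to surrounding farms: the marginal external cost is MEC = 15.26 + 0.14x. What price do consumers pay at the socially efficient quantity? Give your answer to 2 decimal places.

Social marginal cost = private MC + MEC = 54.95 + 2.90x.
Set SMC = demand: 54.95 + 2.90x = 69.18 - 0.39x → x* = 4.3252.
Consumer price on the demand curve at x*: 69.18 − 0.39×4.3252 = 67.4932.

P = $67.49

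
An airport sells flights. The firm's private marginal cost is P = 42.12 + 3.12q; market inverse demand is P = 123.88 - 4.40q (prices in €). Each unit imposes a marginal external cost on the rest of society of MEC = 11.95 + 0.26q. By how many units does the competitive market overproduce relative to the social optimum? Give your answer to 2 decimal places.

Market equilibrium (private): 42.12 + 3.12q = 123.88 - 4.40q → q_m = 10.8723.
Social marginal cost = private MC + MEC = 54.07 + 3.38q.
Set SMC = demand: 54.07 + 3.38q = 123.88 - 4.40q → q* = 8.9730.
Gap = |10.8723 − 8.9730| = 1.8993.

1.90 units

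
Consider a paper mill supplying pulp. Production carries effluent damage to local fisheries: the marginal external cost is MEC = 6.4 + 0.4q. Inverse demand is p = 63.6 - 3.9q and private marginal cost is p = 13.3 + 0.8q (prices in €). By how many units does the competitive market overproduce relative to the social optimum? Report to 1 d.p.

2.1 units

Market equilibrium (private): 13.3 + 0.8q = 63.6 - 3.9q → q_m = 10.7021.
Social marginal cost = private MC + MEC = 19.7 + 1.2q.
Set SMC = demand: 19.7 + 1.2q = 63.6 - 3.9q → q* = 8.6078.
Gap = |10.7021 − 8.6078| = 2.0943.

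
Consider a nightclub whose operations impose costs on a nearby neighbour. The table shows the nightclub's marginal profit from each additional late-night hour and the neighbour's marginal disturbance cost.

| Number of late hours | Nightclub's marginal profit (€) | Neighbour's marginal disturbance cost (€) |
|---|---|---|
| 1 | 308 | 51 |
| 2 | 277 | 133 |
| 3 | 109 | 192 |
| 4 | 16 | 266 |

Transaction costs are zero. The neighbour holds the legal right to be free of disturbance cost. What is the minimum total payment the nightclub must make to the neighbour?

€184

Efficient level: marginal profit ≥ marginal disturbance cost through level 2, so k* = 2.
With the neighbour holding the right, the nightclub must at least compensate total damage at k*: 51 + 133 = 184.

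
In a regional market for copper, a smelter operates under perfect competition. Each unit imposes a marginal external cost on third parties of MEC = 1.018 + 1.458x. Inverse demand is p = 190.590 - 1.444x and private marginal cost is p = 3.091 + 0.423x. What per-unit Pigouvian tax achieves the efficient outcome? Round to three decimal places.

Social marginal cost = private MC + MEC = 4.109 + 1.881x.
Set SMC = demand: 4.109 + 1.881x = 190.590 - 1.444x → x* = 56.0845.
The Pigouvian tax equals MEC at x*: 1.018 + 1.458×56.0845 = 82.7892.

tax = 82.789 per unit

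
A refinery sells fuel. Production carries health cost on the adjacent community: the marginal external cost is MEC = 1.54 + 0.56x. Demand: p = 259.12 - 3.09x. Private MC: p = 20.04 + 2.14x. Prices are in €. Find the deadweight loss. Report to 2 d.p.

Market equilibrium (private): 20.04 + 2.14x = 259.12 - 3.09x → x_m = 45.7132.
Social marginal cost = private MC + MEC = 21.58 + 2.70x.
Set SMC = demand: 21.58 + 2.70x = 259.12 - 3.09x → x* = 41.0259.
Height of the DWL triangle at x_m is SMC(x_m) − demand(x_m) = MEC(x_m) = 27.1394.
DWL = ½ × 4.6873 × 27.1394 = 63.6053.

DWL = €63.61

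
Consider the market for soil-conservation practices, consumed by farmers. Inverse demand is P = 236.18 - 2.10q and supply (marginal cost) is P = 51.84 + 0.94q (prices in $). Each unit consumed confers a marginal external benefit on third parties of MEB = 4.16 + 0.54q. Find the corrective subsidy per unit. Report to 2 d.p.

Social marginal benefit = demand + MEB = 240.34 - 1.56q.
Set SMB = MC: 240.34 - 1.56q = 51.84 + 0.94q → q* = 75.4000.
The Pigouvian subsidy equals MEB at q*: 4.16 + 0.54×75.4000 = 44.8760.

subsidy = $44.88 per unit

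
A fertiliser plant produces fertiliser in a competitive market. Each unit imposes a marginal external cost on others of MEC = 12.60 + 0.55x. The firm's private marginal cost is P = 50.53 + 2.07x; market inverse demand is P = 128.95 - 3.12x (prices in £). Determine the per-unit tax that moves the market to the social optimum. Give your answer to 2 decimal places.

tax = £18.91 per unit

Social marginal cost = private MC + MEC = 63.13 + 2.62x.
Set SMC = demand: 63.13 + 2.62x = 128.95 - 3.12x → x* = 11.4669.
The Pigouvian tax equals MEC at x*: 12.60 + 0.55×11.4669 = 18.9068.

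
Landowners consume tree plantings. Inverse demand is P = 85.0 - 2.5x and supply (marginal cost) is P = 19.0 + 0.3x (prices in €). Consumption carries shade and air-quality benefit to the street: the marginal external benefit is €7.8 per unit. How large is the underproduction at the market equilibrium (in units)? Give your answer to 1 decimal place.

2.8 units

Market equilibrium (private): 19.0 + 0.3x = 85.0 - 2.5x → x_m = 23.5714.
Social marginal benefit = demand + MEB = 92.8 - 2.5x.
Set SMB = MC: 92.8 - 2.5x = 19.0 + 0.3x → x* = 26.3571.
Gap = |23.5714 − 26.3571| = 2.7857.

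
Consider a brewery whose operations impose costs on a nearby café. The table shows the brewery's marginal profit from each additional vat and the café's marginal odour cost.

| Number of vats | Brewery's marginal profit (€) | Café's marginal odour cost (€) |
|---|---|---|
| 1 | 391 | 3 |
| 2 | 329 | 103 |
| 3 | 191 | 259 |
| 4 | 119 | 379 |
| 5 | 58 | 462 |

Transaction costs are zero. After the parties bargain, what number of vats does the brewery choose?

Bargaining reaches the level where marginal profit last exceeds marginal odour cost.
That holds through level 2 (329 ≥ 103) but not at 3 (191 < 259).

2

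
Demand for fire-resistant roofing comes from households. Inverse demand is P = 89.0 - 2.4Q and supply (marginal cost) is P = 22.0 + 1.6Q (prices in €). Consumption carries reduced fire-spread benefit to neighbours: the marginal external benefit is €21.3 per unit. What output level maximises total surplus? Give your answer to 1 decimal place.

Q* = 22.1

Social marginal benefit = demand + MEB = 110.3 - 2.4Q.
Set SMB = MC: 110.3 - 2.4Q = 22.0 + 1.6Q → Q* = 22.0750.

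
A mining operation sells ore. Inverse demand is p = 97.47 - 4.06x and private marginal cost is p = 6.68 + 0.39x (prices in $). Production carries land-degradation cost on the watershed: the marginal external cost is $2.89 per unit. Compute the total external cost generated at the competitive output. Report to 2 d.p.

$58.96

Market equilibrium (private): 6.68 + 0.39x = 97.47 - 4.06x → x_m = 20.4022.
Total external cost = MEC × x_m = 2.89 × 20.4022 = 58.9624.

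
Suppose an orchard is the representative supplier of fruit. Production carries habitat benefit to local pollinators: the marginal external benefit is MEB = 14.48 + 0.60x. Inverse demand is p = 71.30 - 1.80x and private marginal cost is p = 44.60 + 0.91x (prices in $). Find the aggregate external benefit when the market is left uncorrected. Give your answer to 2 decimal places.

Market equilibrium (private): 44.60 + 0.91x = 71.30 - 1.80x → x_m = 9.8524.
Total external benefit = ∫₀^{x_m} (14.48 + 0.60x) dx = 14.48×9.8524 + ½×0.60×9.8524² = 171.7837.

$171.78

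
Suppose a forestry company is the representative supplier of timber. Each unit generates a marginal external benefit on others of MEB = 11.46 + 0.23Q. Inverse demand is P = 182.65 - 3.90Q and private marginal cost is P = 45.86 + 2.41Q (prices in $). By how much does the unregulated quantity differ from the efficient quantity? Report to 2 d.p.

Market equilibrium (private): 45.86 + 2.41Q = 182.65 - 3.90Q → Q_m = 21.6783.
Social marginal cost = private MC − MEB = 34.40 + 2.18Q.
Set SMC = demand: 34.40 + 2.18Q = 182.65 - 3.90Q → Q* = 24.3832.
Gap = |21.6783 − 24.3832| = 2.7049.

2.70 units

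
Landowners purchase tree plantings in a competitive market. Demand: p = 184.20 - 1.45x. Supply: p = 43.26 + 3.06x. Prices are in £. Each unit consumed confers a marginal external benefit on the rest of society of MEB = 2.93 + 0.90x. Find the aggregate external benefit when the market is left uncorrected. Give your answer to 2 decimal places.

£531.03

Market equilibrium (private): 43.26 + 3.06x = 184.20 - 1.45x → x_m = 31.2506.
Total external benefit = ∫₀^{x_m} (2.93 + 0.90x) dx = 2.93×31.2506 + ½×0.90×31.2506² = 531.0343.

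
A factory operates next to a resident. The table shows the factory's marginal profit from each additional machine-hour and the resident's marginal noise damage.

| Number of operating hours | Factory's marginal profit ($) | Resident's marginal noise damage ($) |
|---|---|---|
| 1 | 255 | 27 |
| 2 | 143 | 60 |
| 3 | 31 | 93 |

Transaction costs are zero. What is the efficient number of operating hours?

Bargaining reaches the level where marginal profit last exceeds marginal noise damage.
That holds through level 2 (143 ≥ 60) but not at 3 (31 < 93).

2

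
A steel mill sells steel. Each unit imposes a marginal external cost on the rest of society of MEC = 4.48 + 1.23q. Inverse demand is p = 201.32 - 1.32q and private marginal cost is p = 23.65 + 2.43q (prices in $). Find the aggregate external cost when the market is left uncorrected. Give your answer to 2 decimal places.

Market equilibrium (private): 23.65 + 2.43q = 201.32 - 1.32q → q_m = 47.3787.
Total external cost = ∫₀^{q_m} (4.48 + 1.23q) dq = 4.48×47.3787 + ½×1.23×47.3787² = 1592.7724.

$1592.77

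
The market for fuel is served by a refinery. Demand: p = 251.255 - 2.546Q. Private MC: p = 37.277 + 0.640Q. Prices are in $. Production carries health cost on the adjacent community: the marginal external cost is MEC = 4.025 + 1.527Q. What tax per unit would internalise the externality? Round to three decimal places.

tax = $72.049 per unit

Social marginal cost = private MC + MEC = 41.302 + 2.167Q.
Set SMC = demand: 41.302 + 2.167Q = 251.255 - 2.546Q → Q* = 44.5476.
The Pigouvian tax equals MEC at Q*: 4.025 + 1.527×44.5476 = 72.0492.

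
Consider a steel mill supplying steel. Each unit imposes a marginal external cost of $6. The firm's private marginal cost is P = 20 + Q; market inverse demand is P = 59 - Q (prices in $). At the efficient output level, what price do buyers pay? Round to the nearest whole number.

P = $43

Social marginal cost = private MC + MEC = 26 + Q.
Set SMC = demand: 26 + Q = 59 - Q → Q* = 16.5000.
Consumer price on the demand curve at Q*: 59 − 1×16.5000 = 42.5000.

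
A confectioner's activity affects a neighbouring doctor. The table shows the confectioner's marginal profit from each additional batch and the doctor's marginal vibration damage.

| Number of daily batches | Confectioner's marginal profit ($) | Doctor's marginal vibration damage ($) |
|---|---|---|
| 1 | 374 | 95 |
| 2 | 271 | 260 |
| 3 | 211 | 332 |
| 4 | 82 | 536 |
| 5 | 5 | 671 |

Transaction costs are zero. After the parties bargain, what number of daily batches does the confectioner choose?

2

Bargaining reaches the level where marginal profit last exceeds marginal vibration damage.
That holds through level 2 (271 ≥ 260) but not at 3 (211 < 332).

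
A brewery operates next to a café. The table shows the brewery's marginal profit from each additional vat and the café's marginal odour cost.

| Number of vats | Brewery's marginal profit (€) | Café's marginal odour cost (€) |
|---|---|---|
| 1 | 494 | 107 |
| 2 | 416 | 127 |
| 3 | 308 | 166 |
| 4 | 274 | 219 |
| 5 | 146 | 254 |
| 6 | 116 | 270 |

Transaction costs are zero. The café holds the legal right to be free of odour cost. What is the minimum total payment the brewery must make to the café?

Efficient level: marginal profit ≥ marginal odour cost through level 4, so k* = 4.
With the café holding the right, the brewery must at least compensate total damage at k*: 107 + 127 + 166 + 219 = 619.

€619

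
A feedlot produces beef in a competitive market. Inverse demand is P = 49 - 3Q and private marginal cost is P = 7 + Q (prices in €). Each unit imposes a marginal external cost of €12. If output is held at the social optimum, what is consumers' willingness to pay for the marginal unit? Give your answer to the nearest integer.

Social marginal cost = private MC + MEC = 19 + Q.
Set SMC = demand: 19 + Q = 49 - 3Q → Q* = 7.5000.
Consumer price on the demand curve at Q*: 49 − 3×7.5000 = 26.5000.

P = €27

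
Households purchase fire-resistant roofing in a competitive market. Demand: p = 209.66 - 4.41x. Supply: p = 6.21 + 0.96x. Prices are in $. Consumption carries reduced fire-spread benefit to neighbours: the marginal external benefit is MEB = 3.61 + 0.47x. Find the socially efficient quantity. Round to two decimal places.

x* = 42.26

Social marginal benefit = demand + MEB = 213.27 - 3.94x.
Set SMB = MC: 213.27 - 3.94x = 6.21 + 0.96x → x* = 42.2571.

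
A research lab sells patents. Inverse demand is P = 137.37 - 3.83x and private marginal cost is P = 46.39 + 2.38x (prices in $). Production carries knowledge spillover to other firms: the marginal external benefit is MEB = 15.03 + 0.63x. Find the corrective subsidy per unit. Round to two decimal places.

Social marginal cost = private MC − MEB = 31.36 + 1.75x.
Set SMC = demand: 31.36 + 1.75x = 137.37 - 3.83x → x* = 18.9982.
The Pigouvian subsidy equals MEB at x*: 15.03 + 0.63×18.9982 = 26.9989.

subsidy = $27.00 per unit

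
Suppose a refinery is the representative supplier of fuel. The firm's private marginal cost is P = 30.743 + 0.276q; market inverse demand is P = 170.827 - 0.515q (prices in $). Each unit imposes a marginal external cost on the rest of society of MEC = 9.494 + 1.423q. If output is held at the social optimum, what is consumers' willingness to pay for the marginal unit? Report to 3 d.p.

Social marginal cost = private MC + MEC = 40.237 + 1.699q.
Set SMC = demand: 40.237 + 1.699q = 170.827 - 0.515q → q* = 58.9837.
Consumer price on the demand curve at q*: 170.827 − 0.515×58.9837 = 140.4504.

P = $140.450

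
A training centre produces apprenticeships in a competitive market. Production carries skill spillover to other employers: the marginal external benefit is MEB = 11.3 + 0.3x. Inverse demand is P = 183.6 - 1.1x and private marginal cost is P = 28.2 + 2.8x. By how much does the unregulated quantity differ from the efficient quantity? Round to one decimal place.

6.5 units

Market equilibrium (private): 28.2 + 2.8x = 183.6 - 1.1x → x_m = 39.8462.
Social marginal cost = private MC − MEB = 16.9 + 2.5x.
Set SMC = demand: 16.9 + 2.5x = 183.6 - 1.1x → x* = 46.3056.
Gap = |39.8462 − 46.3056| = 6.4594.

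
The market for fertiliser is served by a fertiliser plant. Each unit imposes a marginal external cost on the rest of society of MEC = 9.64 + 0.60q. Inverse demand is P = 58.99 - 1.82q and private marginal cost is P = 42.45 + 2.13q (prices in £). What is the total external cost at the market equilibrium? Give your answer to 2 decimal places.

Market equilibrium (private): 42.45 + 2.13q = 58.99 - 1.82q → q_m = 4.1873.
Total external cost = ∫₀^{q_m} (9.64 + 0.60q) dq = 9.64×4.1873 + ½×0.60×4.1873² = 45.6256.

£45.63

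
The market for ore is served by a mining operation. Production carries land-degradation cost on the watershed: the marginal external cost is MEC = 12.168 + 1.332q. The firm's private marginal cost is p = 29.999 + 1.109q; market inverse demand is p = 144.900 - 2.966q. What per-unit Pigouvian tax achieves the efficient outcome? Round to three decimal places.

Social marginal cost = private MC + MEC = 42.167 + 2.441q.
Set SMC = demand: 42.167 + 2.441q = 144.900 - 2.966q → q* = 19.0000.
The Pigouvian tax equals MEC at q*: 12.168 + 1.332×19.0000 = 37.4760.

tax = 37.476 per unit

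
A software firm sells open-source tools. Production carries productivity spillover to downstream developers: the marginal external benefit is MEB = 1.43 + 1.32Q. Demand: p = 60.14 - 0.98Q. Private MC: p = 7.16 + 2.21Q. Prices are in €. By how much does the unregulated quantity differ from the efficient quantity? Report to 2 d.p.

12.49 units

Market equilibrium (private): 7.16 + 2.21Q = 60.14 - 0.98Q → Q_m = 16.6082.
Social marginal cost = private MC − MEB = 5.73 + 0.89Q.
Set SMC = demand: 5.73 + 0.89Q = 60.14 - 0.98Q → Q* = 29.0963.
Gap = |16.6082 − 29.0963| = 12.4881.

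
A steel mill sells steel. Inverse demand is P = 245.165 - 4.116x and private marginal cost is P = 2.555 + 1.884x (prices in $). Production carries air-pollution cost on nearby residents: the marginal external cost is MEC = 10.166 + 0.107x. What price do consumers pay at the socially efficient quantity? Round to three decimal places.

Social marginal cost = private MC + MEC = 12.721 + 1.991x.
Set SMC = demand: 12.721 + 1.991x = 245.165 - 4.116x → x* = 38.0619.
Consumer price on the demand curve at x*: 245.165 − 4.116×38.0619 = 88.5022.

P = $88.502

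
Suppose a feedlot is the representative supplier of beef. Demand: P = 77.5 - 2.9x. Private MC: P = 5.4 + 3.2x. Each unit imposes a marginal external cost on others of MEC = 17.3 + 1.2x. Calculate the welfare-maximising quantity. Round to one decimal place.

Social marginal cost = private MC + MEC = 22.7 + 4.4x.
Set SMC = demand: 22.7 + 4.4x = 77.5 - 2.9x → x* = 7.5068.

x* = 7.5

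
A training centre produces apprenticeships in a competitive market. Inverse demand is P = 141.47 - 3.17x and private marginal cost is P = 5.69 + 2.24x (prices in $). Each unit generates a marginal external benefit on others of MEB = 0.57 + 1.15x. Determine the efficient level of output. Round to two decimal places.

x* = 32.01

Social marginal cost = private MC − MEB = 5.12 + 1.09x.
Set SMC = demand: 5.12 + 1.09x = 141.47 - 3.17x → x* = 32.0070.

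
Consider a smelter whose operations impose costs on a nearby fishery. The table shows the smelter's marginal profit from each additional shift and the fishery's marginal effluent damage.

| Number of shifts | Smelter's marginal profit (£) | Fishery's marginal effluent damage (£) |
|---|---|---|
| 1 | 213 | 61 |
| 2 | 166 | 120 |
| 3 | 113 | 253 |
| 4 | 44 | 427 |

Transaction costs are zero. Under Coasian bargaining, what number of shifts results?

Bargaining reaches the level where marginal profit last exceeds marginal effluent damage.
That holds through level 2 (166 ≥ 120) but not at 3 (113 < 253).

2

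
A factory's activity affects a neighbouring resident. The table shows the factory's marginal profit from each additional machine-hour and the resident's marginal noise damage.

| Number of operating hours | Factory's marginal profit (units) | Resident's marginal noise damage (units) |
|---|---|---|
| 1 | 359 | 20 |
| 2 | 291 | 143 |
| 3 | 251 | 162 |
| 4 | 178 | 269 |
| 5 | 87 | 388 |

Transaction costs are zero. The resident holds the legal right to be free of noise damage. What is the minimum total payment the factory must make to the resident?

Efficient level: marginal profit ≥ marginal noise damage through level 3, so k* = 3.
With the resident holding the right, the factory must at least compensate total damage at k*: 20 + 143 + 162 = 325.

325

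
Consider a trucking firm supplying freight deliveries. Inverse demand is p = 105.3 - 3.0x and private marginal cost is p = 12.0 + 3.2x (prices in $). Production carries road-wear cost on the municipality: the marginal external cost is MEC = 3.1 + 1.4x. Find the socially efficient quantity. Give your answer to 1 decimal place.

x* = 11.9

Social marginal cost = private MC + MEC = 15.1 + 4.6x.
Set SMC = demand: 15.1 + 4.6x = 105.3 - 3.0x → x* = 11.8684.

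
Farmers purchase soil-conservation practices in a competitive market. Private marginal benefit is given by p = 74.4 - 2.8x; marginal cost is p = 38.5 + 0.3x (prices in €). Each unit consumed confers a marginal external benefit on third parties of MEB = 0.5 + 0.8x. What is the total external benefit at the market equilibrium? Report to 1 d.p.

Market equilibrium (private): 38.5 + 0.3x = 74.4 - 2.8x → x_m = 11.5806.
Total external benefit = ∫₀^{x_m} (0.5 + 0.8x) dx = 0.5×11.5806 + ½×0.8×11.5806² = 59.4344.

€59.4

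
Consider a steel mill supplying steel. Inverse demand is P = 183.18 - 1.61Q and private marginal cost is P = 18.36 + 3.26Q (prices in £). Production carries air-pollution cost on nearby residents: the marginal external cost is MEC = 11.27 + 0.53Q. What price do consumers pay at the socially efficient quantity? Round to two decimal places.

Social marginal cost = private MC + MEC = 29.63 + 3.79Q.
Set SMC = demand: 29.63 + 3.79Q = 183.18 - 1.61Q → Q* = 28.4352.
Consumer price on the demand curve at Q*: 183.18 − 1.61×28.4352 = 137.3993.

P = £137.40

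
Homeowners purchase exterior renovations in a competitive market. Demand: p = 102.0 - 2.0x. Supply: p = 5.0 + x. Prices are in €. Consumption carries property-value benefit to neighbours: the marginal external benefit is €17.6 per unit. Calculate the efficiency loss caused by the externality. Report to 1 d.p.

DWL = €51.6

Market equilibrium (private): 5.0 + x = 102.0 - 2.0x → x_m = 32.3333.
Social marginal benefit = demand + MEB = 119.6 - 2.0x.
Set SMB = MC: 119.6 - 2.0x = 5.0 + x → x* = 38.2000.
The welfare-loss triangle has base |x_m − x*| and height MEB(x_m) (the vertical gap between SMB and MC is zero at x* and MEB at x_m).
DWL = ½ × 5.8667 × 17.6000 = 51.6270.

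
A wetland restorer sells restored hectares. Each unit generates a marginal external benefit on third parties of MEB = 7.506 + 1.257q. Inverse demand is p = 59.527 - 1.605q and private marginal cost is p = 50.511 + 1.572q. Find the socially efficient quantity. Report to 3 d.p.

q* = 8.605

Social marginal cost = private MC − MEB = 43.005 + 0.315q.
Set SMC = demand: 43.005 + 0.315q = 59.527 - 1.605q → q* = 8.6052.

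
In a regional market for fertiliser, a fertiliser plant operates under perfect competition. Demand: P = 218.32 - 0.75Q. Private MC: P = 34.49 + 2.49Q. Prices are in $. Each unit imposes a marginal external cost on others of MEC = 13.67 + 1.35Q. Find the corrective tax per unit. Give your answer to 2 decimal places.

tax = $63.72 per unit

Social marginal cost = private MC + MEC = 48.16 + 3.84Q.
Set SMC = demand: 48.16 + 3.84Q = 218.32 - 0.75Q → Q* = 37.0719.
The Pigouvian tax equals MEC at Q*: 13.67 + 1.35×37.0719 = 63.7171.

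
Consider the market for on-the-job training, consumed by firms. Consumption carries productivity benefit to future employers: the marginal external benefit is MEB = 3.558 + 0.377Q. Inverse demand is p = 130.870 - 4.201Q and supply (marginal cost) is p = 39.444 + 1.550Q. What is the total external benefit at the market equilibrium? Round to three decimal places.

104.202

Market equilibrium (private): 39.444 + 1.550Q = 130.870 - 4.201Q → Q_m = 15.8974.
Total external benefit = ∫₀^{Q_m} (3.558 + 0.377Q) dQ = 3.558×15.8974 + ½×0.377×15.8974² = 104.2021.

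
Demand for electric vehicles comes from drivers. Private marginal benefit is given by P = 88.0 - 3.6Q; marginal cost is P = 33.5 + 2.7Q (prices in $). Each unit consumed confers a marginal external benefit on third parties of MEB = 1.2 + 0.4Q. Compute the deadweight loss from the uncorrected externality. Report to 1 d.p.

DWL = $1.8

Market equilibrium (private): 33.5 + 2.7Q = 88.0 - 3.6Q → Q_m = 8.6508.
Social marginal benefit = demand + MEB = 89.2 - 3.2Q.
Set SMB = MC: 89.2 - 3.2Q = 33.5 + 2.7Q → Q* = 9.4407.
The loss is the area between SMB and MC from Q* to Q_m; with linear curves that's a triangle of height MEB(Q_m).
DWL = ½ × 0.7899 × 4.6603 = 1.8406.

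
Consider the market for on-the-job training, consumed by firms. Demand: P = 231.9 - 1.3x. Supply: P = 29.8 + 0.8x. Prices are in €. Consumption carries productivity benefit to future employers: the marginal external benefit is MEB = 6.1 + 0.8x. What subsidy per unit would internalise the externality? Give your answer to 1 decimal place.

Social marginal benefit = demand + MEB = 238.0 - 0.5x.
Set SMB = MC: 238.0 - 0.5x = 29.8 + 0.8x → x* = 160.1538.
The Pigouvian subsidy equals MEB at x*: 6.1 + 0.8×160.1538 = 134.2230.

subsidy = €134.2 per unit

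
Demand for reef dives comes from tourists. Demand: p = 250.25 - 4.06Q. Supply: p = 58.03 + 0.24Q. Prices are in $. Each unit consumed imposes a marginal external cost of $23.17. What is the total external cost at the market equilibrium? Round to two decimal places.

Market equilibrium (private): 58.03 + 0.24Q = 250.25 - 4.06Q → Q_m = 44.7023.
Total external cost = MEC × Q_m = 23.17 × 44.7023 = 1035.7523.

$1035.75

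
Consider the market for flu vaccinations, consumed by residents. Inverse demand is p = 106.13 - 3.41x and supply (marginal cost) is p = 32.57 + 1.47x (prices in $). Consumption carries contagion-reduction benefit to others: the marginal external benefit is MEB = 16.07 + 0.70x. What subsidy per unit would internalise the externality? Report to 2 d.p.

subsidy = $31.08 per unit

Social marginal benefit = demand + MEB = 122.20 - 2.71x.
Set SMB = MC: 122.20 - 2.71x = 32.57 + 1.47x → x* = 21.4426.
The Pigouvian subsidy equals MEB at x*: 16.07 + 0.70×21.4426 = 31.0798.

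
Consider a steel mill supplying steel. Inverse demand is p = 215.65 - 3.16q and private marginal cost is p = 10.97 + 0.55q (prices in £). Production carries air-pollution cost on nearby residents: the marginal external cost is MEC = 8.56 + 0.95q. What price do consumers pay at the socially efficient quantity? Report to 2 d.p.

P = £82.66

Social marginal cost = private MC + MEC = 19.53 + 1.50q.
Set SMC = demand: 19.53 + 1.50q = 215.65 - 3.16q → q* = 42.0858.
Consumer price on the demand curve at q*: 215.65 − 3.16×42.0858 = 82.6589.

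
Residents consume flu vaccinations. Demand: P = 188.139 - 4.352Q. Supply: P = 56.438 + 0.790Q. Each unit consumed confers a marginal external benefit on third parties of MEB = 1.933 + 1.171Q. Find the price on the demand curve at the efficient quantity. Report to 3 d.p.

Social marginal benefit = demand + MEB = 190.072 - 3.181Q.
Set SMB = MC: 190.072 - 3.181Q = 56.438 + 0.790Q → Q* = 33.6525.
Consumer price on the demand curve at Q*: 188.139 − 4.352×33.6525 = 41.6833.

P = 41.683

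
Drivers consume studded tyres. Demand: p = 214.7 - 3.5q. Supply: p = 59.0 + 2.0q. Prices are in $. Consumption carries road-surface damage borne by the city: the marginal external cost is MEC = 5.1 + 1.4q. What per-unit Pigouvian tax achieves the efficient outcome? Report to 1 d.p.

tax = $35.7 per unit

Social marginal benefit = demand − MEC = 209.6 - 4.9q.
Set SMB = MC: 209.6 - 4.9q = 59.0 + 2.0q → q* = 21.8261.
The Pigouvian tax equals MEC at q*: 5.1 + 1.4×21.8261 = 35.6565.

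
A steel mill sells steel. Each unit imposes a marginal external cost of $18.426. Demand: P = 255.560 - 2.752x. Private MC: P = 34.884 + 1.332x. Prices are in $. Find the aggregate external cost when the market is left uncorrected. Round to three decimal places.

$995.636

Market equilibrium (private): 34.884 + 1.332x = 255.560 - 2.752x → x_m = 54.0343.
Total external cost = MEC × x_m = 18.426 × 54.0343 = 995.6360.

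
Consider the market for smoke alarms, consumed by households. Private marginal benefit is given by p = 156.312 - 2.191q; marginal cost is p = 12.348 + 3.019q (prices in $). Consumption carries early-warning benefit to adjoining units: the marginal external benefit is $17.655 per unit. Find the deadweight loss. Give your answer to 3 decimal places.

DWL = $29.914

Market equilibrium (private): 12.348 + 3.019q = 156.312 - 2.191q → q_m = 27.6322.
Social marginal benefit = demand + MEB = 173.967 - 2.191q.
Set SMB = MC: 173.967 - 2.191q = 12.348 + 3.019q → q* = 31.0209.
The loss is the area between SMB and MC from q* to q_m; with linear curves that's a triangle of height MEB(q_m).
DWL = ½ × 3.3887 × 17.6550 = 29.9137.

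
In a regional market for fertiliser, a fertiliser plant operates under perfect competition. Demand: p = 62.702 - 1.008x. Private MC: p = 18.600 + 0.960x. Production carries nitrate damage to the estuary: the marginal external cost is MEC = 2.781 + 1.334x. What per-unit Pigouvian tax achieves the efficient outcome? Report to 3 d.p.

tax = 19.475 per unit

Social marginal cost = private MC + MEC = 21.381 + 2.294x.
Set SMC = demand: 21.381 + 2.294x = 62.702 - 1.008x → x* = 12.5139.
The Pigouvian tax equals MEC at x*: 2.781 + 1.334×12.5139 = 19.4745.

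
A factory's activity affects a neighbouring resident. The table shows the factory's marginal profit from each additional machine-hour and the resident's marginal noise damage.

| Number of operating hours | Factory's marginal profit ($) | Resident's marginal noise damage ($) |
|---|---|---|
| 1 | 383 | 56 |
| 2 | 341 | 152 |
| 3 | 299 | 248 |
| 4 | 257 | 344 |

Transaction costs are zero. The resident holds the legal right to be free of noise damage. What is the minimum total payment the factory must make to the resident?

Efficient level: marginal profit ≥ marginal noise damage through level 3, so k* = 3.
With the resident holding the right, the factory must at least compensate total damage at k*: 56 + 152 + 248 = 456.

$456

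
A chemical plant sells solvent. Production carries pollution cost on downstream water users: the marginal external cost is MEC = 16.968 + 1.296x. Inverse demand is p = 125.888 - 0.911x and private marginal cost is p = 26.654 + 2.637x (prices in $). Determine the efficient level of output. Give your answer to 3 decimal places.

Social marginal cost = private MC + MEC = 43.622 + 3.933x.
Set SMC = demand: 43.622 + 3.933x = 125.888 - 0.911x → x* = 16.9831.

x* = 16.983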